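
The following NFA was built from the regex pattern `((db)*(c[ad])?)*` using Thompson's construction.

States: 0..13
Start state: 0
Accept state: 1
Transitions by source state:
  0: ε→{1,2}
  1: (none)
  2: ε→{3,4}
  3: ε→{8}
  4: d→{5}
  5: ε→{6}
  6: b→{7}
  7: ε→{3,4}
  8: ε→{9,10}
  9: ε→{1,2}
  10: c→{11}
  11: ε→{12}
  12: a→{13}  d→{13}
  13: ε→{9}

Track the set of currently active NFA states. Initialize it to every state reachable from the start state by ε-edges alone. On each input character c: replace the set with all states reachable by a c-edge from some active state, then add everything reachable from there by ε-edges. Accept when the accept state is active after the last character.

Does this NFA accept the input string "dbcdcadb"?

initial (ε-close {0}): {0,1,2,3,4,8,9,10}
'd' @ 1: {5,6}
'b' @ 2: {1,2,3,4,7,8,9,10}  ✓accept
'c' @ 3: {11,12}
'd' @ 4: {1,2,3,4,8,9,10,13}  ✓accept
'c' @ 5: {11,12}
'a' @ 6: {1,2,3,4,8,9,10,13}  ✓accept
'd' @ 7: {5,6}
'b' @ 8: {1,2,3,4,7,8,9,10}  ✓accept
final: {1,2,3,4,7,8,9,10}; accept 1 in set

Answer: ACCEPT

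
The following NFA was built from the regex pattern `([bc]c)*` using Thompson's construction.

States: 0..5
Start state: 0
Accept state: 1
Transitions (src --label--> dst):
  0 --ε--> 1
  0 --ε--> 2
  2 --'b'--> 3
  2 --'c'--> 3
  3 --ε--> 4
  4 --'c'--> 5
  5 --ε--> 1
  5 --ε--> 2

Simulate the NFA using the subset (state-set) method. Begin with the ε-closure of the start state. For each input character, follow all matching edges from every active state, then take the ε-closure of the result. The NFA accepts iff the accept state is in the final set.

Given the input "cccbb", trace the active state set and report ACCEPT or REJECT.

start: ε-closure({0}) = {0,1,2}
'c' @ 1: {3,4}
'c' @ 2: {1,2,5}  ✓accept
'c' @ 3: {3,4}
'b' @ 4: {}  — no active states
rest 'b' ignored (set empty)
end set {} — state 1 not in

Answer: REJECT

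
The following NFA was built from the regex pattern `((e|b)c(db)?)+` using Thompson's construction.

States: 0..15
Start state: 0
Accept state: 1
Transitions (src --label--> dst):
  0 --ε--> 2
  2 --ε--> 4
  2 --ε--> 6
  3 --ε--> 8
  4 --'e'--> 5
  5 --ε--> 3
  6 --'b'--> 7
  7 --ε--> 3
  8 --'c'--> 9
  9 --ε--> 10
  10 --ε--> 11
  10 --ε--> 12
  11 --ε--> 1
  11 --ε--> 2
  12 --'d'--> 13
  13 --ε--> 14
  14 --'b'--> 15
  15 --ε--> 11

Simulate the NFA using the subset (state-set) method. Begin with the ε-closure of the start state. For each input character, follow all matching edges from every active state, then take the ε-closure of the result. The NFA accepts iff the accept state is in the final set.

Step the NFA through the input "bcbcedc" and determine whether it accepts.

S₀ = ε-closure({0}) = {0,2,4,6}
'b' @ 1: {3,7,8}
'c' @ 2: {1,2,4,6,9,10,11,12}  ✓accept
'b' @ 3: {3,7,8}
'c' @ 4: {1,2,4,6,9,10,11,12}  ✓accept
'e' @ 5: {3,5,8}
'd' @ 6: {}  — no active states
rest 'c' ignored (set empty)
end set {} — state 1 not in

Answer: REJECT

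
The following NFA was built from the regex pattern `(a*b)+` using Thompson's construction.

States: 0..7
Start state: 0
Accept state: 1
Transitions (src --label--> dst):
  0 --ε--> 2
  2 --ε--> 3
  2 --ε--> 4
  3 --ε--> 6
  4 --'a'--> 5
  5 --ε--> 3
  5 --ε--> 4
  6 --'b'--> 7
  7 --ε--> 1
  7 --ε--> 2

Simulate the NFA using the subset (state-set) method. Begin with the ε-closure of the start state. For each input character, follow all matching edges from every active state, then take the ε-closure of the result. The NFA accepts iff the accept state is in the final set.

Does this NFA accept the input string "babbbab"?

start: ε-closure({0}) = {0,2,3,4,6}
'b' @ 1: {1,2,3,4,6,7}  [accepting]
'a' @ 2: {3,4,5,6}
'b' @ 3: {1,2,3,4,6,7}  [accepting]
'b' @ 4: {1,2,3,4,6,7}  [accepting]
'b' @ 5: {1,2,3,4,6,7}  [accepting]
'a' @ 6: {3,4,5,6}
'b' @ 7: {1,2,3,4,6,7}  [accepting]
end set {1,2,3,4,6,7} — state 1 in

Answer: ACCEPT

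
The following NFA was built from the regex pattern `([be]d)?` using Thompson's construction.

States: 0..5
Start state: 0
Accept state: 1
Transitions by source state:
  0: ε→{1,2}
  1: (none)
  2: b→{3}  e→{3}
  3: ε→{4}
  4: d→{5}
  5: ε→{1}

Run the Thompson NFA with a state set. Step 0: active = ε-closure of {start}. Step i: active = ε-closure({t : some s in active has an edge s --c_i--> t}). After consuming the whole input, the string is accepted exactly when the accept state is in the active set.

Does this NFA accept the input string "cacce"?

S₀ = ε-closure({0}) = {0,1,2}
'c' @ 1: {}  — state set empty
rest 'acce' ignored (set empty)
end set {} — state 1 not in

Answer: REJECT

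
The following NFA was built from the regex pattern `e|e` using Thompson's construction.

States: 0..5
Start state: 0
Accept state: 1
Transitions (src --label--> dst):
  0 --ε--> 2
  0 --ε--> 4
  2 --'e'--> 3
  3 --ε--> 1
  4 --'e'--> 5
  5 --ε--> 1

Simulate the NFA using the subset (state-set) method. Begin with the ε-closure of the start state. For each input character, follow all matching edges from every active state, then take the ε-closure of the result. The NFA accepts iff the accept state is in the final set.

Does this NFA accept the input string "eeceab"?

Answer: REJECT

Derivation:
S₀ = ε-closure({0}) = {0,2,4}
'e' @ 1: {1,3,5}  ✓accept
'e' @ 2: {}  — no active states
rest 'ceab' ignored (set empty)
end set {} — state 1 not in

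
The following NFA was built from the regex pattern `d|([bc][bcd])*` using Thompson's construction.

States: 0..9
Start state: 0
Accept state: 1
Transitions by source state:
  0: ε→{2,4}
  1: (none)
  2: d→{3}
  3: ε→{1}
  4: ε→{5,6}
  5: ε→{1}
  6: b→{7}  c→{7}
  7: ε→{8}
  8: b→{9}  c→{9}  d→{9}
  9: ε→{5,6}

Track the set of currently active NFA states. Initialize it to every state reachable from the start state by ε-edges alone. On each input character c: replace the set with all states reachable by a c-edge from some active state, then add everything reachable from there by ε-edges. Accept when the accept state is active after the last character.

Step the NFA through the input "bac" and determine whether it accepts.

S₀ = ε-closure({0}) = {0,1,2,4,5,6}
'b' @ 1: {7,8}
'a' @ 2: {}  — no active states
rest 'c' ignored (set empty)
after full input: {}  (accept=1 not in)

Answer: REJECT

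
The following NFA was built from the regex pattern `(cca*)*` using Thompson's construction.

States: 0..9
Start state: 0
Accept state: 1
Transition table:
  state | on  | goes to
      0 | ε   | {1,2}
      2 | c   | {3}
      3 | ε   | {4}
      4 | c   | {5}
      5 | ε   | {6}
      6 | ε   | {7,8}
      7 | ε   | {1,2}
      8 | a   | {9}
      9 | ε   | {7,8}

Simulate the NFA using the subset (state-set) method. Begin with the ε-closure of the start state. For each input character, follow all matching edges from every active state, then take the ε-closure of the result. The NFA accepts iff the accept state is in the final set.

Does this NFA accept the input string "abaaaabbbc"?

Answer: REJECT

Steps:
start: ε-closure({0}) = {0,1,2}
'a' @ 1: {}  — no active states
rest 'baaaabbbc' ignored (set empty)
after full input: {}  (accept=1 not in)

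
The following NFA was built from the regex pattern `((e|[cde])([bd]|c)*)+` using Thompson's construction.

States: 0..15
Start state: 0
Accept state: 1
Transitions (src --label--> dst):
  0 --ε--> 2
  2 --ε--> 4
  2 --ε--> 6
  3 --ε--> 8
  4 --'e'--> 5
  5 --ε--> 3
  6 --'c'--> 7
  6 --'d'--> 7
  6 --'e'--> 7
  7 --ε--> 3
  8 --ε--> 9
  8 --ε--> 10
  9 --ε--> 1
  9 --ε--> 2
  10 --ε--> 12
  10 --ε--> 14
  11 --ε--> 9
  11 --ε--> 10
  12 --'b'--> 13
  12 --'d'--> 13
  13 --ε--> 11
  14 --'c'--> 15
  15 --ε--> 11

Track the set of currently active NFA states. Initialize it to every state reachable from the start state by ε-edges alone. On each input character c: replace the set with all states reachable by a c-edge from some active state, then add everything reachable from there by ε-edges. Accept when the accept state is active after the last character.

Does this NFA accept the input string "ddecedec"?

initial (ε-close {0}): {0,2,4,6}
'd' @ 1: {1,2,3,4,6,7,8,9,10,12,14}  ✓accept
'd' @ 2: {1,2,3,4,6,7,8,9,10,11,12,13,14}  ✓accept
'e' @ 3: {1,2,3,4,5,6,7,8,9,10,12,14}  ✓accept
'c' @ 4: {1,2,3,4,6,7,8,9,10,11,12,14,15}  ✓accept
'e' @ 5: {1,2,3,4,5,6,7,8,9,10,12,14}  ✓accept
'd' @ 6: {1,2,3,4,6,7,8,9,10,11,12,13,14}  ✓accept
'e' @ 7: {1,2,3,4,5,6,7,8,9,10,12,14}  ✓accept
'c' @ 8: {1,2,3,4,6,7,8,9,10,11,12,14,15}  ✓accept
end set {1,2,3,4,6,7,8,9,10,11,12,14,15} — state 1 in

Answer: ACCEPT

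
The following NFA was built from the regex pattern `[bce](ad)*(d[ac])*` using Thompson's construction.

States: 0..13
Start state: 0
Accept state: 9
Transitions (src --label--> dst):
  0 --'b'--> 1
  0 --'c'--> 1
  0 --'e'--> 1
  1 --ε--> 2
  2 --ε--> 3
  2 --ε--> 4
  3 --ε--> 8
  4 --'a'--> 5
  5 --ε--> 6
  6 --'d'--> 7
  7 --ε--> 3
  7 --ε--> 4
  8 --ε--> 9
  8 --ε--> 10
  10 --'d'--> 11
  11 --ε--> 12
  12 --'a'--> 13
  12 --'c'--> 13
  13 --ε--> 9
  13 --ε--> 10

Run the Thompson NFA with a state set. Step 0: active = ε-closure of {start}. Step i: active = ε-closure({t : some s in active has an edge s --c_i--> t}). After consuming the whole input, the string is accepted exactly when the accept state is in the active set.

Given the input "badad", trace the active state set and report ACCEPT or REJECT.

Answer: ACCEPT

Steps:
start: ε-closure({0}) = {0}
'b' @ 1: {1,2,3,4,8,9,10}  ✓accept
'a' @ 2: {5,6}
'd' @ 3: {3,4,7,8,9,10}  ✓accept
'a' @ 4: {5,6}
'd' @ 5: {3,4,7,8,9,10}  ✓accept
final: {3,4,7,8,9,10}; accept 9 in set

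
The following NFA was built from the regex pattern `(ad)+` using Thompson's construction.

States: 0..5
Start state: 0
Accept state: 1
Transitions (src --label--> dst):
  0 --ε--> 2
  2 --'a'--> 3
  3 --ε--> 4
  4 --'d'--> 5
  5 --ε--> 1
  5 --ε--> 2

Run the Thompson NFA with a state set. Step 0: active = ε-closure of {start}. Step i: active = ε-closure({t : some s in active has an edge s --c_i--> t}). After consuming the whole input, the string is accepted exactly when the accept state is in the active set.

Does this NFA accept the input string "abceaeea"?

start: ε-closure({0}) = {0,2}
'a' @ 1: {3,4}
'b' @ 2: {}  — no active states
rest 'ceaeea' ignored (set empty)
after full input: {}  (accept=1 not in)

Answer: REJECT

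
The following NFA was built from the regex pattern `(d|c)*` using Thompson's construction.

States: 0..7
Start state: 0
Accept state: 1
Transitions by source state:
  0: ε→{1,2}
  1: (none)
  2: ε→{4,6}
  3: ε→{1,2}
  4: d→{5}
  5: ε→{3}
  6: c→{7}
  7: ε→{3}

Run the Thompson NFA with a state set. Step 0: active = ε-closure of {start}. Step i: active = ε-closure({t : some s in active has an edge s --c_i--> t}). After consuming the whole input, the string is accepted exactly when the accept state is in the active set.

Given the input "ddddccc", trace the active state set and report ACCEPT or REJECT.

S₀ = ε-closure({0}) = {0,1,2,4,6}
'd' @ 1: {1,2,3,4,5,6}  ✓accept
'd' @ 2: {1,2,3,4,5,6}  ✓accept
'd' @ 3: {1,2,3,4,5,6}  ✓accept
'd' @ 4: {1,2,3,4,5,6}  ✓accept
'c' @ 5: {1,2,3,4,6,7}  ✓accept
'c' @ 6: {1,2,3,4,6,7}  ✓accept
'c' @ 7: {1,2,3,4,6,7}  ✓accept
final: {1,2,3,4,6,7}; accept 1 in set

Answer: ACCEPT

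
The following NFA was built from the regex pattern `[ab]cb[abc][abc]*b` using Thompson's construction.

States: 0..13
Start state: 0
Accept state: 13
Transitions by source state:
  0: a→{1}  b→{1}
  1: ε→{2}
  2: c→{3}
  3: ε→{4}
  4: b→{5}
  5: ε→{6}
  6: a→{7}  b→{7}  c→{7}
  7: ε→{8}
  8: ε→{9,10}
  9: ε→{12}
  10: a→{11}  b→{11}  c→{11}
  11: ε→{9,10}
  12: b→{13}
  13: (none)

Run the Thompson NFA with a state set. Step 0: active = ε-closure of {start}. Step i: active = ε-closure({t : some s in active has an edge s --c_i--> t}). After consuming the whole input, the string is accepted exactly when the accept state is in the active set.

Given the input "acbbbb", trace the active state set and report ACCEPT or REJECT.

initial (ε-close {0}): {0}
'a' @ 1: {1,2}
'c' @ 2: {3,4}
'b' @ 3: {5,6}
'b' @ 4: {7,8,9,10,12}
'b' @ 5: {9,10,11,12,13}  [accepting]
'b' @ 6: {9,10,11,12,13}  [accepting]
end set {9,10,11,12,13} — state 13 in

Answer: ACCEPT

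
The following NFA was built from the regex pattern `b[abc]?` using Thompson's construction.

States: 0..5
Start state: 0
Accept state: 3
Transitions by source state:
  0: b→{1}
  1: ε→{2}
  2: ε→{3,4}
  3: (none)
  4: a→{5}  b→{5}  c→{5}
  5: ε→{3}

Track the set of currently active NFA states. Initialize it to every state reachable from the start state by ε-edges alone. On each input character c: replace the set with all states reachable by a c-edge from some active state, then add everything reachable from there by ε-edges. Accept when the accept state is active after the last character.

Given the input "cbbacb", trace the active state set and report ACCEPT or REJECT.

Answer: REJECT

Derivation:
S₀ = ε-closure({0}) = {0}
'c' @ 1: {}  — no active states
rest 'bbacb' ignored (set empty)
end set {} — state 3 not in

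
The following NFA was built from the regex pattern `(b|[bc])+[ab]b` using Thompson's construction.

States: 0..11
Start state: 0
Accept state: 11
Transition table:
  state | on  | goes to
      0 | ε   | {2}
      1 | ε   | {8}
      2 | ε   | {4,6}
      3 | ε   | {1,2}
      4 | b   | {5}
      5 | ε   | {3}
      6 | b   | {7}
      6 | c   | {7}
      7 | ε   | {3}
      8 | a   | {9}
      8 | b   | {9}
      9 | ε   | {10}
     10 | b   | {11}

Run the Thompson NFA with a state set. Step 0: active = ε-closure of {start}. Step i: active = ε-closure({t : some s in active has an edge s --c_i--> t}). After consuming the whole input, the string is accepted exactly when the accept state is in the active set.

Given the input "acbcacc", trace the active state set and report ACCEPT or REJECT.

Answer: REJECT

Steps:
S₀ = ε-closure({0}) = {0,2,4,6}
'a' @ 1: {}  — state set empty
rest 'cbcacc' ignored (set empty)
after full input: {}  (accept=11 not in)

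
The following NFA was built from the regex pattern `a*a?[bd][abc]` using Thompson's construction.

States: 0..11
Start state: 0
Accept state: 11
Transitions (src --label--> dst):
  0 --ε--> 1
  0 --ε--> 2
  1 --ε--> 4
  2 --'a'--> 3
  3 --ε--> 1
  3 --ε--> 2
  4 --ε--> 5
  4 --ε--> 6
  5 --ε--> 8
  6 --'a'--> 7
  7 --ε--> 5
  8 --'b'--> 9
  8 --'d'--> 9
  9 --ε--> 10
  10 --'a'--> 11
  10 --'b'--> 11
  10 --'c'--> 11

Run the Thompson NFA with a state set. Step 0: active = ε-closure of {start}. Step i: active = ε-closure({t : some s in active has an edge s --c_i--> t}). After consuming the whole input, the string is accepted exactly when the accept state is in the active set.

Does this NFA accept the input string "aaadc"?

Answer: ACCEPT

Trace:
S₀ = ε-closure({0}) = {0,1,2,4,5,6,8}
'a' @ 1: {1,2,3,4,5,6,7,8}
'a' @ 2: {1,2,3,4,5,6,7,8}
'a' @ 3: {1,2,3,4,5,6,7,8}
'd' @ 4: {9,10}
'c' @ 5: {11}  ✓accept
end set {11} — state 11 in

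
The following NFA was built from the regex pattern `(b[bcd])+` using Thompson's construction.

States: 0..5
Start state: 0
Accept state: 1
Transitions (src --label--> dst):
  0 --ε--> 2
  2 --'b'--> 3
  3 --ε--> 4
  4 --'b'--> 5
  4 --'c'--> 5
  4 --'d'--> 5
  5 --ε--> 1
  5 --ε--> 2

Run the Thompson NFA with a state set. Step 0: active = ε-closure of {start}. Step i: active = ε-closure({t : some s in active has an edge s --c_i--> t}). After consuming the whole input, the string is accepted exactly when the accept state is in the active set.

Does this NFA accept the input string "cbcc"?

Answer: REJECT

Steps:
S₀ = ε-closure({0}) = {0,2}
'c' @ 1: {}  — dead — no transitions
rest 'bcc' ignored (set empty)
after full input: {}  (accept=1 not in)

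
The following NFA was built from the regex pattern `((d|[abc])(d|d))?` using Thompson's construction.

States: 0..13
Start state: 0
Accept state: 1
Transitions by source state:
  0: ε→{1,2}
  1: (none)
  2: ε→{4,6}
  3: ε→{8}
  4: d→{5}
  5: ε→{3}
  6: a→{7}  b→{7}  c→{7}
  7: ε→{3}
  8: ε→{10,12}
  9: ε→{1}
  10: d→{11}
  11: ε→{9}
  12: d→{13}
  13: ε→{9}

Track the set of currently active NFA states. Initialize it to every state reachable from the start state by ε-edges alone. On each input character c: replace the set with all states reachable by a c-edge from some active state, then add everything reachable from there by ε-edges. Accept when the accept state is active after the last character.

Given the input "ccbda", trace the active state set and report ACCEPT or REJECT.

initial (ε-close {0}): {0,1,2,4,6}
'c' @ 1: {3,7,8,10,12}
'c' @ 2: {}  — state set empty
rest 'bda' ignored (set empty)
end set {} — state 1 not in

Answer: REJECT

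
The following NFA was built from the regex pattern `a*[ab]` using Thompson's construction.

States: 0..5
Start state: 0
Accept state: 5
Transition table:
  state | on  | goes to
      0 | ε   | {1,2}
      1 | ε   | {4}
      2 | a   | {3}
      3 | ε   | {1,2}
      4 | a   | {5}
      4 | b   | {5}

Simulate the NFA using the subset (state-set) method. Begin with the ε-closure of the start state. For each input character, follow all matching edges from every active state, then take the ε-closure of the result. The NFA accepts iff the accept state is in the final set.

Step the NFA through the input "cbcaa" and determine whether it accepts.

S₀ = ε-closure({0}) = {0,1,2,4}
'c' @ 1: {}  — no active states
rest 'bcaa' ignored (set empty)
end set {} — state 5 not in

Answer: REJECT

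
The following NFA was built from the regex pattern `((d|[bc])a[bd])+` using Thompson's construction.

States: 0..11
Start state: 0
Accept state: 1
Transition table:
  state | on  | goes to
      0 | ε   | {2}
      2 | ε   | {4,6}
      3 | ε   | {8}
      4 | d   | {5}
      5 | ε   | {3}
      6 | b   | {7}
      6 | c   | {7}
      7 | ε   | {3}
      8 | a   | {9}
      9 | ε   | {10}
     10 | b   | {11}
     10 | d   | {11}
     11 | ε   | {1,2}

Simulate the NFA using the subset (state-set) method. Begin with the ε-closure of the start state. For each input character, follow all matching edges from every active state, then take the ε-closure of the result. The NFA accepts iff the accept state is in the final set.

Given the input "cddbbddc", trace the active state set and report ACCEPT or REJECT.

Answer: REJECT

Trace:
start: ε-closure({0}) = {0,2,4,6}
'c' @ 1: {3,7,8}
'd' @ 2: {}  — no active states
rest 'dbbddc' ignored (set empty)
after full input: {}  (accept=1 not in)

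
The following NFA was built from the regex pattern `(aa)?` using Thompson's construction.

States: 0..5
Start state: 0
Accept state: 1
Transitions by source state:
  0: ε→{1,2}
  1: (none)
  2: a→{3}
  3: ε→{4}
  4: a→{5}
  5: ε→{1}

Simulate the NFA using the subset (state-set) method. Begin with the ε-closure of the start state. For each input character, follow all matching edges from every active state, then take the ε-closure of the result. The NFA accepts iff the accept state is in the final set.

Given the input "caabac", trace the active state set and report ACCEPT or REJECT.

S₀ = ε-closure({0}) = {0,1,2}
'c' @ 1: {}  — no active states
rest 'aabac' ignored (set empty)
final: {}; accept 1 not in set

Answer: REJECT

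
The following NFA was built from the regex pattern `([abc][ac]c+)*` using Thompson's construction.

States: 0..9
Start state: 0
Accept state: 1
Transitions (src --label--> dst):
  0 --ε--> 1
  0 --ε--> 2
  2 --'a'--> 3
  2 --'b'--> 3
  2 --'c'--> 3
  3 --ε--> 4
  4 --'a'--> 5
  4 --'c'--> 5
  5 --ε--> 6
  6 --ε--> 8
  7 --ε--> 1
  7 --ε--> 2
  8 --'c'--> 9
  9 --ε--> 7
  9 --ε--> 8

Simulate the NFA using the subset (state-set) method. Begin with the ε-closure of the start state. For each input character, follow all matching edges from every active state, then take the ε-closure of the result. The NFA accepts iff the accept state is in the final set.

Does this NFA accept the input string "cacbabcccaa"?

Answer: REJECT

Trace:
S₀ = ε-closure({0}) = {0,1,2}
'c' @ 1: {3,4}
'a' @ 2: {5,6,8}
'c' @ 3: {1,2,7,8,9}  [accepting]
'b' @ 4: {3,4}
'a' @ 5: {5,6,8}
'b' @ 6: {}  — no active states
rest 'cccaa' ignored (set empty)
final: {}; accept 1 not in set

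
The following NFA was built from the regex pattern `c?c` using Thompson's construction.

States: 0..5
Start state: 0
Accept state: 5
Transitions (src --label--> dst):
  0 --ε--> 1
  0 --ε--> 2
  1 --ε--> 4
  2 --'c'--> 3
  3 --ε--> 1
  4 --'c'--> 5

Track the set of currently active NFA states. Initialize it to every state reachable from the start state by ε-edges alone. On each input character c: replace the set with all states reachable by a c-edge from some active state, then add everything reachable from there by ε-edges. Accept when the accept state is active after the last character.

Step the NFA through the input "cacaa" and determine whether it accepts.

Answer: REJECT

Steps:
S₀ = ε-closure({0}) = {0,1,2,4}
'c' @ 1: {1,3,4,5}  [accepting]
'a' @ 2: {}  — dead — no transitions
rest 'caa' ignored (set empty)
end set {} — state 5 not in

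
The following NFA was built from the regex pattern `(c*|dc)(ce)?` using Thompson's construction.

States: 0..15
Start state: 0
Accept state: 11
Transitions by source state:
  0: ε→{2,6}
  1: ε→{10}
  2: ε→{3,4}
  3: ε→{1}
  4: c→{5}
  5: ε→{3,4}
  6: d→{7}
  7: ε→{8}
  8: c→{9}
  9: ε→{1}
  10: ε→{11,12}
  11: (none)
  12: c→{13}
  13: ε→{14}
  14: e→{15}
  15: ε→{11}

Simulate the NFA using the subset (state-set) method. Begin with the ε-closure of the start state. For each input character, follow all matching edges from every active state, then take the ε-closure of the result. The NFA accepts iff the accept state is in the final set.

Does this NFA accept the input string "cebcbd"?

Answer: REJECT

Derivation:
S₀ = ε-closure({0}) = {0,1,2,3,4,6,10,11,12}
'c' @ 1: {1,3,4,5,10,11,12,13,14}  [accepting]
'e' @ 2: {11,15}  [accepting]
'b' @ 3: {}  — no active states
rest 'cbd' ignored (set empty)
after full input: {}  (accept=11 not in)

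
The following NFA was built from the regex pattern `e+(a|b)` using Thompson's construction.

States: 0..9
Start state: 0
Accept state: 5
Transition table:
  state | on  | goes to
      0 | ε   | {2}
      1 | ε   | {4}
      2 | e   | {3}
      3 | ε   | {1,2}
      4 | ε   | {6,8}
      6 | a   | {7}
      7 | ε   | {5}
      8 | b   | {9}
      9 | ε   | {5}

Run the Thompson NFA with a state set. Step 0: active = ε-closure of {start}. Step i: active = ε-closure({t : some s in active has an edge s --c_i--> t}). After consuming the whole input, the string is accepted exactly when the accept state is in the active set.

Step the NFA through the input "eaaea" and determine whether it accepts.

Answer: REJECT

Steps:
initial (ε-close {0}): {0,2}
'e' @ 1: {1,2,3,4,6,8}
'a' @ 2: {5,7}  [accepting]
'a' @ 3: {}  — dead — no transitions
rest 'ea' ignored (set empty)
final: {}; accept 5 not in set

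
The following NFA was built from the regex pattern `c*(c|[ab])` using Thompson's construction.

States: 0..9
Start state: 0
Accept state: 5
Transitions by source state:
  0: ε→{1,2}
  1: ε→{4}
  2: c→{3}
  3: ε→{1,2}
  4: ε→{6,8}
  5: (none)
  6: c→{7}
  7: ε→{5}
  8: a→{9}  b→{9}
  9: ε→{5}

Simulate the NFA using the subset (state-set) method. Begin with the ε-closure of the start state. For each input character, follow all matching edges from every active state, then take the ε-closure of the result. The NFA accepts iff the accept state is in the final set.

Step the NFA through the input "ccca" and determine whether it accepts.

initial (ε-close {0}): {0,1,2,4,6,8}
'c' @ 1: {1,2,3,4,5,6,7,8}  ✓accept
'c' @ 2: {1,2,3,4,5,6,7,8}  ✓accept
'c' @ 3: {1,2,3,4,5,6,7,8}  ✓accept
'a' @ 4: {5,9}  ✓accept
final: {5,9}; accept 5 in set

Answer: ACCEPT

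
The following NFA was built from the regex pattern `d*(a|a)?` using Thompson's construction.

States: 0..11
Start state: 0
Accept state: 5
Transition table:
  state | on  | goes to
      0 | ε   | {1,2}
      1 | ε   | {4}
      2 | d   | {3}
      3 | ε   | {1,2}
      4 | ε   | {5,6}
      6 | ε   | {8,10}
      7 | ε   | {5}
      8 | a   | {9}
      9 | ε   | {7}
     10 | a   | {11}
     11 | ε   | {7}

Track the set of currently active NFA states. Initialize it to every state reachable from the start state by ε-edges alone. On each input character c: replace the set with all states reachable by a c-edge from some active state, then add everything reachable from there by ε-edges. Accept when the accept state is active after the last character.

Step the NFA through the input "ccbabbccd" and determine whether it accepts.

S₀ = ε-closure({0}) = {0,1,2,4,5,6,8,10}
'c' @ 1: {}  — no active states
rest 'cbabbccd' ignored (set empty)
final: {}; accept 5 not in set

Answer: REJECT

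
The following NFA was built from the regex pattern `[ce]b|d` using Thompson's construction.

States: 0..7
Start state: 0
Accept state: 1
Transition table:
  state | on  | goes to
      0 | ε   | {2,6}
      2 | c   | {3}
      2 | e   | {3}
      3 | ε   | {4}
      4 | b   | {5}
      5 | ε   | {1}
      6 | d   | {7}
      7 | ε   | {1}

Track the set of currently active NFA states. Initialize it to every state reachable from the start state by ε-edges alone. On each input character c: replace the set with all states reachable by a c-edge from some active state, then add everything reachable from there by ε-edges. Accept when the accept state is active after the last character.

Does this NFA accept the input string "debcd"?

Answer: REJECT

Steps:
initial (ε-close {0}): {0,2,6}
'd' @ 1: {1,7}  [accepting]
'e' @ 2: {}  — state set empty
rest 'bcd' ignored (set empty)
after full input: {}  (accept=1 not in)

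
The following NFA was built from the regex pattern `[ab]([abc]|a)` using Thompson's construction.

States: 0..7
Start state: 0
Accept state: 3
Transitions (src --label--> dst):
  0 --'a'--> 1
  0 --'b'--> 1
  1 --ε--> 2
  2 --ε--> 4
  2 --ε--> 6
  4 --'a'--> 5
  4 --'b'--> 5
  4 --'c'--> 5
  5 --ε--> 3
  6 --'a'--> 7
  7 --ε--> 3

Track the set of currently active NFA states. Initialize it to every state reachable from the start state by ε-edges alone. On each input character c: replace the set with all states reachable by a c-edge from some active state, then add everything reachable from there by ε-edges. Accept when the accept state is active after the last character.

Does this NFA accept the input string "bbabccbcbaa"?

Answer: REJECT

Derivation:
S₀ = ε-closure({0}) = {0}
'b' @ 1: {1,2,4,6}
'b' @ 2: {3,5}  (accept∈set)
'a' @ 3: {}  — no active states
rest 'bccbcbaa' ignored (set empty)
end set {} — state 3 not in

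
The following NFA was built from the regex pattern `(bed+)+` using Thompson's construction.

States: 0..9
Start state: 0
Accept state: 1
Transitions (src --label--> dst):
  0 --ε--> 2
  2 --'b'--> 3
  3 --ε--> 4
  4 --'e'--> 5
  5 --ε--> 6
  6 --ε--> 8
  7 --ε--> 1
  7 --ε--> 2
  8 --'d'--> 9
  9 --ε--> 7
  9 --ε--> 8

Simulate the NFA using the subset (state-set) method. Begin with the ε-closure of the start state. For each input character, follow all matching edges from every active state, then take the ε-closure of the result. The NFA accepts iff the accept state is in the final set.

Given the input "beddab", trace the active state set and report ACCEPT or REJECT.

initial (ε-close {0}): {0,2}
'b' @ 1: {3,4}
'e' @ 2: {5,6,8}
'd' @ 3: {1,2,7,8,9}  ✓accept
'd' @ 4: {1,2,7,8,9}  ✓accept
'a' @ 5: {}  — dead — no transitions
rest 'b' ignored (set empty)
final: {}; accept 1 not in set

Answer: REJECT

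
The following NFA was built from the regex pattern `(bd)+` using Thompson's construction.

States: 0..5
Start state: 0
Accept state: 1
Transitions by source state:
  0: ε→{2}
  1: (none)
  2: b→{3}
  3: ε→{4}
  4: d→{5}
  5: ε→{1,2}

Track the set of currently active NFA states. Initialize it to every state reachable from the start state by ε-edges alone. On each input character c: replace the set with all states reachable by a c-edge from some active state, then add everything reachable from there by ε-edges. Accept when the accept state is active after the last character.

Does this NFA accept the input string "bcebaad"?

Answer: REJECT

Steps:
initial (ε-close {0}): {0,2}
'b' @ 1: {3,4}
'c' @ 2: {}  — no active states
rest 'ebaad' ignored (set empty)
after full input: {}  (accept=1 not in)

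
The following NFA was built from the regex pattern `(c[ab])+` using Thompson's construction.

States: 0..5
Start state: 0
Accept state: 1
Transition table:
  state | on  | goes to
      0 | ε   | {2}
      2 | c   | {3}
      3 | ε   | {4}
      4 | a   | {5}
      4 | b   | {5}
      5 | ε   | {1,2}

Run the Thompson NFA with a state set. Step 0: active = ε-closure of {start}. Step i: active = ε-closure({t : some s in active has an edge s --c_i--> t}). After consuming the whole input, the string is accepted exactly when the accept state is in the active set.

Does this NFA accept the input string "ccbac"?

Answer: REJECT

Trace:
start: ε-closure({0}) = {0,2}
'c' @ 1: {3,4}
'c' @ 2: {}  — no active states
rest 'bac' ignored (set empty)
after full input: {}  (accept=1 not in)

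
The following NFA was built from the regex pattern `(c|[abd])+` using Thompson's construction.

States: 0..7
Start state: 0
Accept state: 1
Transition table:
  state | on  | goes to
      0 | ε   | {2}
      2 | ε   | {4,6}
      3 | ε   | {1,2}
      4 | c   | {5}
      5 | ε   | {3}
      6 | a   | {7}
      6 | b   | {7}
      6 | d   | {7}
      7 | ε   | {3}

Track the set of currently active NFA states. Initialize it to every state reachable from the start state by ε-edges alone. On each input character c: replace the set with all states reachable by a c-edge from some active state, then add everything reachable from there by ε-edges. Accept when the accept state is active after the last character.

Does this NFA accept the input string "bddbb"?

Answer: ACCEPT

Steps:
S₀ = ε-closure({0}) = {0,2,4,6}
'b' @ 1: {1,2,3,4,6,7}  [accepting]
'd' @ 2: {1,2,3,4,6,7}  [accepting]
'd' @ 3: {1,2,3,4,6,7}  [accepting]
'b' @ 4: {1,2,3,4,6,7}  [accepting]
'b' @ 5: {1,2,3,4,6,7}  [accepting]
after full input: {1,2,3,4,6,7}  (accept=1 in)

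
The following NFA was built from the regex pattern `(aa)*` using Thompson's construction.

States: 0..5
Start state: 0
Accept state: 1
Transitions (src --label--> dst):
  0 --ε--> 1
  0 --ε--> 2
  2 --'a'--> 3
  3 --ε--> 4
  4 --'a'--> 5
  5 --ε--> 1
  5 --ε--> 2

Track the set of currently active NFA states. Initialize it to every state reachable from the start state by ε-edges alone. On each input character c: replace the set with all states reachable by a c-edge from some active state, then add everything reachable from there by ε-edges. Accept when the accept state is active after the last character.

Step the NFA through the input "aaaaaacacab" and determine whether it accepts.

initial (ε-close {0}): {0,1,2}
'a' @ 1: {3,4}
'a' @ 2: {1,2,5}  [accepting]
'a' @ 3: {3,4}
'a' @ 4: {1,2,5}  [accepting]
'a' @ 5: {3,4}
'a' @ 6: {1,2,5}  [accepting]
'c' @ 7: {}  — no active states
rest 'acab' ignored (set empty)
end set {} — state 1 not in

Answer: REJECT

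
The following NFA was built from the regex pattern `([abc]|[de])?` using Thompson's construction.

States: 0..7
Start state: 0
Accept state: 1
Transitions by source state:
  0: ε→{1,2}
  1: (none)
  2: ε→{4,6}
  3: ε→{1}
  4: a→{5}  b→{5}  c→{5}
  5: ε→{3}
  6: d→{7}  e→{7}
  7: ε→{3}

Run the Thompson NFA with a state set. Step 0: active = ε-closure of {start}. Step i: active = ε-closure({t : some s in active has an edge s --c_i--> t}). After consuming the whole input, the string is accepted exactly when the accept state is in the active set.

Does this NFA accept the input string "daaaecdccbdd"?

Answer: REJECT

Trace:
S₀ = ε-closure({0}) = {0,1,2,4,6}
'd' @ 1: {1,3,7}  [accepting]
'a' @ 2: {}  — state set empty
rest 'aaecdccbdd' ignored (set empty)
end set {} — state 1 not in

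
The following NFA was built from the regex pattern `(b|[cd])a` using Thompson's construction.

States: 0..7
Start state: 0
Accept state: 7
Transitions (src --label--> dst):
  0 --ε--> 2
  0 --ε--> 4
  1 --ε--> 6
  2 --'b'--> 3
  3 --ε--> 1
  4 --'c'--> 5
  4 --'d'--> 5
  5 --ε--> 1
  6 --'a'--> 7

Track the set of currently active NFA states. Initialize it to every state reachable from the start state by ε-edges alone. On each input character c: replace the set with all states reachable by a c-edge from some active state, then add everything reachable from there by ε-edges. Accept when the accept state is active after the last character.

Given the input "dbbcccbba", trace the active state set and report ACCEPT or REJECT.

Answer: REJECT

Steps:
initial (ε-close {0}): {0,2,4}
'd' @ 1: {1,5,6}
'b' @ 2: {}  — state set empty
rest 'bcccbba' ignored (set empty)
after full input: {}  (accept=7 not in)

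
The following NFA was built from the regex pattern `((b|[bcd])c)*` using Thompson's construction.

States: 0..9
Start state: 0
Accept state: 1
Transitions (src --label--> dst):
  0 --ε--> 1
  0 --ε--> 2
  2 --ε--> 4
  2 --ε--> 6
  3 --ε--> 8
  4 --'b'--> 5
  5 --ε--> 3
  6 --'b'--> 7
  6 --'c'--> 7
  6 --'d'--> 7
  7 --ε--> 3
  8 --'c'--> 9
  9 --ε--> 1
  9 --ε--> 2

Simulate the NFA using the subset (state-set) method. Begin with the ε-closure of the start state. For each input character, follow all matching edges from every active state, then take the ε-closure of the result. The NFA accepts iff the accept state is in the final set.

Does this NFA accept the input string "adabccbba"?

Answer: REJECT

Steps:
start: ε-closure({0}) = {0,1,2,4,6}
'a' @ 1: {}  — no active states
rest 'dabccbba' ignored (set empty)
after full input: {}  (accept=1 not in)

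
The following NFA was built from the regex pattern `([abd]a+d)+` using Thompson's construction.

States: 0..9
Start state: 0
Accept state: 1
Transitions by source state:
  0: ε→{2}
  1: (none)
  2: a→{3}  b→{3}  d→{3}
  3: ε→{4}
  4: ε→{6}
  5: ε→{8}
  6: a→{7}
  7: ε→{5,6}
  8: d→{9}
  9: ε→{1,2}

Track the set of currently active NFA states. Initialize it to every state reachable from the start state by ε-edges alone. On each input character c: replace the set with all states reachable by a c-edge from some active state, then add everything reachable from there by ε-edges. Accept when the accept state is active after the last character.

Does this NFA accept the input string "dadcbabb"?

start: ε-closure({0}) = {0,2}
'd' @ 1: {3,4,6}
'a' @ 2: {5,6,7,8}
'd' @ 3: {1,2,9}  ✓accept
'c' @ 4: {}  — state set empty
rest 'babb' ignored (set empty)
after full input: {}  (accept=1 not in)

Answer: REJECT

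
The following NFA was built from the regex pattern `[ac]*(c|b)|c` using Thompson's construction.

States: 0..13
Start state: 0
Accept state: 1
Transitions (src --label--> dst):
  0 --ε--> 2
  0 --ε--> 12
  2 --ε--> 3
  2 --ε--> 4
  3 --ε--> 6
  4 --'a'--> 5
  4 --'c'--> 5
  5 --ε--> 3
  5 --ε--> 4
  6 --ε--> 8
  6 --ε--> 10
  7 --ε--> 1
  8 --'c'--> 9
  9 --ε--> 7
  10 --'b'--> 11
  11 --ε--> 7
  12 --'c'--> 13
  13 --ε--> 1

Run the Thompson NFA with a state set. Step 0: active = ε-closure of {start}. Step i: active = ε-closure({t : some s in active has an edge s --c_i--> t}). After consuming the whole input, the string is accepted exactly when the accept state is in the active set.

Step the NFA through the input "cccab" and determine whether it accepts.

S₀ = ε-closure({0}) = {0,2,3,4,6,8,10,12}
'c' @ 1: {1,3,4,5,6,7,8,9,10,13}  (accept∈set)
'c' @ 2: {1,3,4,5,6,7,8,9,10}  (accept∈set)
'c' @ 3: {1,3,4,5,6,7,8,9,10}  (accept∈set)
'a' @ 4: {3,4,5,6,8,10}
'b' @ 5: {1,7,11}  (accept∈set)
after full input: {1,7,11}  (accept=1 in)

Answer: ACCEPT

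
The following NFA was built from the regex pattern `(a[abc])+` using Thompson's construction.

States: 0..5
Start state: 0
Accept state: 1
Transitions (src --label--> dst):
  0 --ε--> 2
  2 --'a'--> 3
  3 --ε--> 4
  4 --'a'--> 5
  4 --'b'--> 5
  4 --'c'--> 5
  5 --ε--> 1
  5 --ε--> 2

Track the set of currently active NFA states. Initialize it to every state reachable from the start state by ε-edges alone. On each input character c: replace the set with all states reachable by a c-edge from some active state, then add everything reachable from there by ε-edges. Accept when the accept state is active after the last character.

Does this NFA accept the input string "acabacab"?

S₀ = ε-closure({0}) = {0,2}
'a' @ 1: {3,4}
'c' @ 2: {1,2,5}  ✓accept
'a' @ 3: {3,4}
'b' @ 4: {1,2,5}  ✓accept
'a' @ 5: {3,4}
'c' @ 6: {1,2,5}  ✓accept
'a' @ 7: {3,4}
'b' @ 8: {1,2,5}  ✓accept
after full input: {1,2,5}  (accept=1 in)

Answer: ACCEPT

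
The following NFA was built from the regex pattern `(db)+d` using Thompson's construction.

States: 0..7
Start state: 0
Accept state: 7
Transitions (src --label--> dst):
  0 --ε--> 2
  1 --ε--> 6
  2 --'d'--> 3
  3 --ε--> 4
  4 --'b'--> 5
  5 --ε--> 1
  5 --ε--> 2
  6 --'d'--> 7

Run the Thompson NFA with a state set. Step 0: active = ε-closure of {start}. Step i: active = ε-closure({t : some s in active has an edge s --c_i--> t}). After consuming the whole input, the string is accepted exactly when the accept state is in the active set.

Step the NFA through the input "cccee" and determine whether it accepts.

S₀ = ε-closure({0}) = {0,2}
'c' @ 1: {}  — dead — no transitions
rest 'ccee' ignored (set empty)
after full input: {}  (accept=7 not in)

Answer: REJECT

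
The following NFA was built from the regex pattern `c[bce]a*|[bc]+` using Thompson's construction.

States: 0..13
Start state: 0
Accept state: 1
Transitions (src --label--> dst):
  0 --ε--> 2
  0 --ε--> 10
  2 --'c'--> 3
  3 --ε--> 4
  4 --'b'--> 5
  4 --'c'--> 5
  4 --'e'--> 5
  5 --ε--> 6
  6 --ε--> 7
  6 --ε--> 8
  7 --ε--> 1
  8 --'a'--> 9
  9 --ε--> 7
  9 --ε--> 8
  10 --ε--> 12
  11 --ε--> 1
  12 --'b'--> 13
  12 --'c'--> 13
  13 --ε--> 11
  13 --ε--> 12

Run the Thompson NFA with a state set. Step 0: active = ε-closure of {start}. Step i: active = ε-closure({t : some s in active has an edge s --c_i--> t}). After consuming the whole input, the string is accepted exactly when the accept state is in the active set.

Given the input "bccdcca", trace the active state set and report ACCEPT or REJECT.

S₀ = ε-closure({0}) = {0,2,10,12}
'b' @ 1: {1,11,12,13}  (accept∈set)
'c' @ 2: {1,11,12,13}  (accept∈set)
'c' @ 3: {1,11,12,13}  (accept∈set)
'd' @ 4: {}  — no active states
rest 'cca' ignored (set empty)
end set {} — state 1 not in

Answer: REJECT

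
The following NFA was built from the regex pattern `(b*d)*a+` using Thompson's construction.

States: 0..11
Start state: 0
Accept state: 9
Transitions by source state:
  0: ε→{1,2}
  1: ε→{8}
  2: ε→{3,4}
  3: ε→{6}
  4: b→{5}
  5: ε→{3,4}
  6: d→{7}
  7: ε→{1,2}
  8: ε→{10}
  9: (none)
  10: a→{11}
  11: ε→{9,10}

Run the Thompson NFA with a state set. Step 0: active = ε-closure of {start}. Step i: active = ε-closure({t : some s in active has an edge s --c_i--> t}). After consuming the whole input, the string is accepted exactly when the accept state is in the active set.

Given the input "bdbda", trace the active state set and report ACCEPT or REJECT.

Answer: ACCEPT

Trace:
start: ε-closure({0}) = {0,1,2,3,4,6,8,10}
'b' @ 1: {3,4,5,6}
'd' @ 2: {1,2,3,4,6,7,8,10}
'b' @ 3: {3,4,5,6}
'd' @ 4: {1,2,3,4,6,7,8,10}
'a' @ 5: {9,10,11}  ✓accept
end set {9,10,11} — state 9 in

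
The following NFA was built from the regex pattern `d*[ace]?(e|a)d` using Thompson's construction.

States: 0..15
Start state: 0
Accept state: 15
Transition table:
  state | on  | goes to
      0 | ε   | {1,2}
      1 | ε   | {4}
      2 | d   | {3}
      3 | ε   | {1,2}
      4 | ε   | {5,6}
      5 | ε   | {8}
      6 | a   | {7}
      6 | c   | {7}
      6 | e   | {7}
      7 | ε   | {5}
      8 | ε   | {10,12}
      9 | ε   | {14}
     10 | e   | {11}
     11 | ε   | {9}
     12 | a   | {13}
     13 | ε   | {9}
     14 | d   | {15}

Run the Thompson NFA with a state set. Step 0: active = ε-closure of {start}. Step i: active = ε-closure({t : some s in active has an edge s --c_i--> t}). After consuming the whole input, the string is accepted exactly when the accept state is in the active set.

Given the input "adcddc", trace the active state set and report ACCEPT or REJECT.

Answer: REJECT

Derivation:
initial (ε-close {0}): {0,1,2,4,5,6,8,10,12}
'a' @ 1: {5,7,8,9,10,12,13,14}
'd' @ 2: {15}  [accepting]
'c' @ 3: {}  — state set empty
rest 'ddc' ignored (set empty)
final: {}; accept 15 not in set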